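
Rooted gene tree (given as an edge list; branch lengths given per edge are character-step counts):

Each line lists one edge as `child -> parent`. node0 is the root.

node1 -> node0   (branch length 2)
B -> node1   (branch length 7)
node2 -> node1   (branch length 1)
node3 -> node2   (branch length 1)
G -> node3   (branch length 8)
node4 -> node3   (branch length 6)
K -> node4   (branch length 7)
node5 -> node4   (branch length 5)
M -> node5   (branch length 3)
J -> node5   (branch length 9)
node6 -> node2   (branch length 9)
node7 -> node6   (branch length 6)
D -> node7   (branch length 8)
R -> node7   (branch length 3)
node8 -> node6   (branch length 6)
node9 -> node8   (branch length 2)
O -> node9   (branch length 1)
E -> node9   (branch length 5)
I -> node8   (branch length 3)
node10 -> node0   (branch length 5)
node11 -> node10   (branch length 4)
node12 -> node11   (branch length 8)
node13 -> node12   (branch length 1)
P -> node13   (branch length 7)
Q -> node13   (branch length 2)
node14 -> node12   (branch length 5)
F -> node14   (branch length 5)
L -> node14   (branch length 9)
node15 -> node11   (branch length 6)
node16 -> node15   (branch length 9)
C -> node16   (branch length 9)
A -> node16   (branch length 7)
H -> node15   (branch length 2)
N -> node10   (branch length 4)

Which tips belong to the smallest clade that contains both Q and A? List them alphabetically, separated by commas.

Tracing Q: it sits inside (P,Q).
Tracing A: it sits inside (C,A).
The smallest clade enclosing both is (((P,Q),(F,L)),((C,A),H)); the answer is its 7 terminal taxa in alphabetical order.

A, C, F, H, L, P, Q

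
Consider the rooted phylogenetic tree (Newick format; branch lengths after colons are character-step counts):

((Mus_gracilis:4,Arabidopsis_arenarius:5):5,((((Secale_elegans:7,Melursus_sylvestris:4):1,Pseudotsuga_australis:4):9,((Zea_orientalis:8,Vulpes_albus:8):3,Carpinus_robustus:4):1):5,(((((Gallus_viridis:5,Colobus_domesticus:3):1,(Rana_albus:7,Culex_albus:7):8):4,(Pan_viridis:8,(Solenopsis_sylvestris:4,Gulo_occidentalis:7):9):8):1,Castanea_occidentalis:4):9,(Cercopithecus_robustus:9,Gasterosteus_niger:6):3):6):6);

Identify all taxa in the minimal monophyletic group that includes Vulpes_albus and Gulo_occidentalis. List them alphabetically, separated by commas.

Tracing Vulpes_albus: it sits inside (Zea_orientalis,Vulpes_albus).
Tracing Gulo_occidentalis: it sits inside (Solenopsis_sylvestris,Gulo_occidentalis).
The smallest clade enclosing both is ((((Secale_elegans,Melursus_sylvestris),Pseudotsuga_australis),((Zea_orientalis,Vulpes_albus),Carpinus_robustus)),(((((Gallus_viridis,Colobus_domesticus),(Rana_albus,Culex_albus)),(Pan_viridis,(Solenopsis_sylvestris,Gulo_occidentalis))),Castanea_occidentalis),(Cercopithecus_robustus,Gasterosteus_niger))); the answer is its 16 terminal taxa in alphabetical order.

Carpinus_robustus, Castanea_occidentalis, Cercopithecus_robustus, Colobus_domesticus, Culex_albus, Gallus_viridis, Gasterosteus_niger, Gulo_occidentalis, Melursus_sylvestris, Pan_viridis, Pseudotsuga_australis, Rana_albus, Secale_elegans, Solenopsis_sylvestris, Vulpes_albus, Zea_orientalis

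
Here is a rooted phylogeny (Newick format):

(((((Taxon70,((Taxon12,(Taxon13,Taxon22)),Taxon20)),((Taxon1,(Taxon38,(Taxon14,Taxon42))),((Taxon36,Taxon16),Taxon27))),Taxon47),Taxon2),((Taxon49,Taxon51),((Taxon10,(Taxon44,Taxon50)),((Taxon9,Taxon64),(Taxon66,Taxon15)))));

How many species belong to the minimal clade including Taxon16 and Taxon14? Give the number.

7

The MRCA of Taxon16 and Taxon14 is the node subtending ((Taxon1,(Taxon38,(Taxon14,Taxon42))),((Taxon36,Taxon16),Taxon27)).
That clade contains 7 terminal taxa: Taxon1, Taxon14, Taxon16, Taxon27, Taxon36, Taxon38, Taxon42.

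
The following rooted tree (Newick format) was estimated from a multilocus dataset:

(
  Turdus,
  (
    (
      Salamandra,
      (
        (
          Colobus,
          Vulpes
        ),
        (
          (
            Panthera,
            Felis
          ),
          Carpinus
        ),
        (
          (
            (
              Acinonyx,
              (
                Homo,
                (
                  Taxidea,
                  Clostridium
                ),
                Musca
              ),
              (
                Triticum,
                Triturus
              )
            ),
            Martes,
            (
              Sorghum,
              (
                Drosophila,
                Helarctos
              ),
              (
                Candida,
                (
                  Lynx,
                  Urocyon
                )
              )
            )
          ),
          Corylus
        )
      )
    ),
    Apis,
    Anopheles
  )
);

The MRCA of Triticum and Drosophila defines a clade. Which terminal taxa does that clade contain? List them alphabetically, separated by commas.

Tracing Triticum: it sits inside (Triticum,Triturus).
Tracing Drosophila: it sits inside (Drosophila,Helarctos).
The smallest clade enclosing both is ((Acinonyx,(Homo,(Taxidea,Clostridium),Musca),(Triticum,Triturus)),Martes,(Sorghum,(Drosophila,Helarctos),(Candida,(Lynx,Urocyon)))); the answer is its 14 terminal taxa in alphabetical order.

Acinonyx, Candida, Clostridium, Drosophila, Helarctos, Homo, Lynx, Martes, Musca, Sorghum, Taxidea, Triticum, Triturus, Urocyon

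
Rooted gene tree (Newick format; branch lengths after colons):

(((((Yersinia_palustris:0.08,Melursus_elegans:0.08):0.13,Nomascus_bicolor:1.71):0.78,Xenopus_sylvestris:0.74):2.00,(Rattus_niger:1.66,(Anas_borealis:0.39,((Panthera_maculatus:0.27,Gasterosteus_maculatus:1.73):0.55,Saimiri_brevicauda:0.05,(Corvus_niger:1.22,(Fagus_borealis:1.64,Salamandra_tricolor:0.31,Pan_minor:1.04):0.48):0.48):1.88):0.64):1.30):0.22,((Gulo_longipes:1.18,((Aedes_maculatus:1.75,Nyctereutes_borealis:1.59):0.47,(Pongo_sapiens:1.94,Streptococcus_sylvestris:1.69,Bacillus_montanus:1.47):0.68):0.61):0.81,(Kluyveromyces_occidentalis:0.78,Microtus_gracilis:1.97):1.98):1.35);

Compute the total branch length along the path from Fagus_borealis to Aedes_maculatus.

The path runs Fagus_borealis → … → MRCA → … → Aedes_maculatus; the MRCA is the root of the tree.
Branch lengths along that path: 1.64 + 0.48 + 0.48 + 1.88 + 0.64 + 1.30 + 0.22 + 1.35 + 0.81 + 0.61 + 0.47 + 1.75 = 11.63.

11.63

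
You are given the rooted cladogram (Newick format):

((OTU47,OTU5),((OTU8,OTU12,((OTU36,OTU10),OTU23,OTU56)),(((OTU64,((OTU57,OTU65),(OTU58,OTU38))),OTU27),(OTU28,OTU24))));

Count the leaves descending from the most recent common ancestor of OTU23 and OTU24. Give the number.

14

The MRCA of OTU23 and OTU24 is the node subtending ((OTU8,OTU12,((OTU36,OTU10),OTU23,OTU56)),(((OTU64,((OTU57,OTU65),(OTU58,OTU38))),OTU27),(OTU28,OTU24))).
That clade contains 14 terminal taxa: OTU10, OTU12, OTU23, OTU24, OTU27, OTU28, OTU36, OTU38, OTU56, OTU57, OTU58, OTU64, OTU65, OTU8.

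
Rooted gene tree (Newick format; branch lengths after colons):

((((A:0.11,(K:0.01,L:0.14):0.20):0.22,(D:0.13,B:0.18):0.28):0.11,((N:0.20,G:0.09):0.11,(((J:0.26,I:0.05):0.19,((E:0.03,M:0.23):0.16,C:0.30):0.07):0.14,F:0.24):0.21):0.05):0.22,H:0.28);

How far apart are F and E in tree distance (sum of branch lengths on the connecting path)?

0.64

The path runs F → … → MRCA → … → E; the MRCA is the node subtending (((J,I),((E,M),C)),F).
Branch lengths along that path: 0.24 + 0.14 + 0.07 + 0.16 + 0.03 = 0.64.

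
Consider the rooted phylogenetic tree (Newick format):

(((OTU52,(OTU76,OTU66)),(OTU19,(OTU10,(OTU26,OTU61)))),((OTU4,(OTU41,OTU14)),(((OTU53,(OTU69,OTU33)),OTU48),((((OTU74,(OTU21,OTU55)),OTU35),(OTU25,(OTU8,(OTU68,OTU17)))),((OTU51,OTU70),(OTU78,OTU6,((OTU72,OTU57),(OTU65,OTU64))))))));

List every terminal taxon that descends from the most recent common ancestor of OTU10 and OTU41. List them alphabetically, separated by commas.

OTU10, OTU14, OTU17, OTU19, OTU21, OTU25, OTU26, OTU33, OTU35, OTU4, OTU41, OTU48, OTU51, OTU52, OTU53, OTU55, OTU57, OTU6, OTU61, OTU64, OTU65, OTU66, OTU68, OTU69, OTU70, OTU72, OTU74, OTU76, OTU78, OTU8

Tracing OTU10: it sits inside (OTU10,(OTU26,OTU61)).
Tracing OTU41: it sits inside (OTU41,OTU14).
The smallest clade enclosing both is the whole tree (their MRCA is the root), so the answer is all 30 tips in alphabetical order.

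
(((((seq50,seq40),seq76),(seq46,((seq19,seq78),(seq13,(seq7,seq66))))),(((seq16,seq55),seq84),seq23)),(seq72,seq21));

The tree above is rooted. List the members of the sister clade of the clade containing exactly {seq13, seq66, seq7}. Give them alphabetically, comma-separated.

The clade containing exactly {seq13, seq66, seq7} attaches to the tree at the node subtending ((seq19,seq78),(seq13,(seq7,seq66))).
The other lineage descending from that same node — the sister group — is (seq19,seq78); its 2 tips in alphabetical order are the answer.

seq19, seq78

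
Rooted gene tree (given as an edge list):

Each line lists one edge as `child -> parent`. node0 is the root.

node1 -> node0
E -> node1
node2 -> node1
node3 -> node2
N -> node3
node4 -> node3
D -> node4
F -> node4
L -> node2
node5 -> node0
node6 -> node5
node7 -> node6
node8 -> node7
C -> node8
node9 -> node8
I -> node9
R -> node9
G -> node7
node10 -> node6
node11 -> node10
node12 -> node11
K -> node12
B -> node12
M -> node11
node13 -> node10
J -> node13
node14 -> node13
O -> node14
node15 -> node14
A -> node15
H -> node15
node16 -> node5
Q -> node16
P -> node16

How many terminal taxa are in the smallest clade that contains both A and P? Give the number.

13

The MRCA of A and P is the node subtending ((((C,(I,R)),G),(((K,B),M),(J,(O,(A,H))))),(Q,P)).
That clade contains 13 terminal taxa: A, B, C, G, H, I, J, K, M, O, P, Q, R.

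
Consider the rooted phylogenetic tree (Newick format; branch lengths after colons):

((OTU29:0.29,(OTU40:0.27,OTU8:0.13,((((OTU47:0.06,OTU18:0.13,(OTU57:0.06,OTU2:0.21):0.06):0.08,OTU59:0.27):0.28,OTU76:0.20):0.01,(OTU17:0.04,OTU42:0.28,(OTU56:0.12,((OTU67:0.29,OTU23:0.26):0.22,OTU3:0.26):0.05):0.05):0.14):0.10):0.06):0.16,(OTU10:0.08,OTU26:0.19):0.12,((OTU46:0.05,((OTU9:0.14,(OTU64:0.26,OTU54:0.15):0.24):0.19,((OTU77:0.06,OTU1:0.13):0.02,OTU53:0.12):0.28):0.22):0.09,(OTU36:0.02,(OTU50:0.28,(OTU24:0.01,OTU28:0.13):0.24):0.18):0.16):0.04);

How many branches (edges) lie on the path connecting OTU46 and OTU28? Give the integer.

6

The MRCA of OTU46 and OTU28 is the node subtending ((OTU46,((OTU9,(OTU64,OTU54)),((OTU77,OTU1),OTU53))),(OTU36,(OTU50,(OTU24,OTU28)))).
From OTU46 up to that node: 2 branches. From OTU28 up to the same node: 4 branches. Total: 2 + 4 = 6.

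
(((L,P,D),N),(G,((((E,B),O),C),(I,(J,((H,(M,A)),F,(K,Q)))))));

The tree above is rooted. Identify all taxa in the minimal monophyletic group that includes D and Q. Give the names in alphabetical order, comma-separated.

A, B, C, D, E, F, G, H, I, J, K, L, M, N, O, P, Q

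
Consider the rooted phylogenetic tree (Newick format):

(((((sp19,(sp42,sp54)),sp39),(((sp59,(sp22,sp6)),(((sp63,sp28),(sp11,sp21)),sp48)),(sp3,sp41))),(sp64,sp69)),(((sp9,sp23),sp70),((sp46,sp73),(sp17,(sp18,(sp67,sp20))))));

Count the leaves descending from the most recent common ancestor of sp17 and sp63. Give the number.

The MRCA of sp17 and sp63 is the root, so the clade is the entire tree.
That clade contains 25 terminal taxa: sp11, sp17, sp18, sp19, sp20, sp21, sp22, sp23, sp28, sp3, sp39, sp41, sp42, sp46, sp48, sp54, sp59, sp6, sp63, sp64, sp67, sp69, sp70, sp73, sp9.

25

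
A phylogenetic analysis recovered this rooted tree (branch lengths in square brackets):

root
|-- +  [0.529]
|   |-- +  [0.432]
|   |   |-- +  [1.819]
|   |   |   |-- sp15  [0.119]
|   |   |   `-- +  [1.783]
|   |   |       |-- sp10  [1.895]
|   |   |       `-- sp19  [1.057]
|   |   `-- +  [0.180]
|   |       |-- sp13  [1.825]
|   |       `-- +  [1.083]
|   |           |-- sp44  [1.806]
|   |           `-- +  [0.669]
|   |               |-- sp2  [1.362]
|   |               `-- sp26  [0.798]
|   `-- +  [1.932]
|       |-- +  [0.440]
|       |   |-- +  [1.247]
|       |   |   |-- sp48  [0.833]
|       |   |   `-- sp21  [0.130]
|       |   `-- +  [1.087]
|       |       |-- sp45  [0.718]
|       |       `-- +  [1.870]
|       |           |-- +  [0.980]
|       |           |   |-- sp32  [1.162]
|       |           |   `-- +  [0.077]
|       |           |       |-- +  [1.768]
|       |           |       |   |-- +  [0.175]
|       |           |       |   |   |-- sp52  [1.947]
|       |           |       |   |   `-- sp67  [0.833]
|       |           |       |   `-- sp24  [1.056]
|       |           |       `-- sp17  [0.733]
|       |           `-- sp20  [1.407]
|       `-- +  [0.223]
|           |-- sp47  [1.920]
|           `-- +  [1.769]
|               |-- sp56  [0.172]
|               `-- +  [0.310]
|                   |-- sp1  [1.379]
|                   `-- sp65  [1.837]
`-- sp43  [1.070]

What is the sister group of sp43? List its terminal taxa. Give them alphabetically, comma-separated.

sp43 attaches directly to the root of the tree.
The other lineage descending from that same node — the sister group — is (((sp15,(sp10,sp19)),(sp13,(sp44,(sp2,sp26)))),(((sp48,sp21),(sp45,((sp32,(((sp52,sp67),sp24),sp17)),sp20))),(sp47,(sp56,(sp1,sp65))))); its 20 tips in alphabetical order are the answer.

sp1, sp10, sp13, sp15, sp17, sp19, sp2, sp20, sp21, sp24, sp26, sp32, sp44, sp45, sp47, sp48, sp52, sp56, sp65, sp67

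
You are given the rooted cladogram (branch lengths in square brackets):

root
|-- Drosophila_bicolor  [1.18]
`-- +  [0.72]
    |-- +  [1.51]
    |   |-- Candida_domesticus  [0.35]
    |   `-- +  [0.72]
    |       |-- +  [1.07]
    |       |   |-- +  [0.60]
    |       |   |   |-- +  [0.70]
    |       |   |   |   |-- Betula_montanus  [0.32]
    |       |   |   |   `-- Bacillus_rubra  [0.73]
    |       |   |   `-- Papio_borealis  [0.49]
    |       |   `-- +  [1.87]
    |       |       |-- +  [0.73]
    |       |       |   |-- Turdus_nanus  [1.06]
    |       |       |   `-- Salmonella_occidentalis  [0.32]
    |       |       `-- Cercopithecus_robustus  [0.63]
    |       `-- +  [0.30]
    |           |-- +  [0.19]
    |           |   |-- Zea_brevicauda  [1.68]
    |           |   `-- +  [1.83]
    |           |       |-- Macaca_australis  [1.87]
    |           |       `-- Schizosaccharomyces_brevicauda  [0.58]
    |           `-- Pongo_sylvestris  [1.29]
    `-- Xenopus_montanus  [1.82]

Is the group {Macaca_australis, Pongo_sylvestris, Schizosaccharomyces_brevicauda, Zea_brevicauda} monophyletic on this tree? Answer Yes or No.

Yes

The most recent common ancestor of these taxa subtends ((Zea_brevicauda,(Macaca_australis,Schizosaccharomyces_brevicauda)),Pongo_sylvestris).
That clade has exactly 4 tips — every listed taxon and nothing else — so the group is monophyletic.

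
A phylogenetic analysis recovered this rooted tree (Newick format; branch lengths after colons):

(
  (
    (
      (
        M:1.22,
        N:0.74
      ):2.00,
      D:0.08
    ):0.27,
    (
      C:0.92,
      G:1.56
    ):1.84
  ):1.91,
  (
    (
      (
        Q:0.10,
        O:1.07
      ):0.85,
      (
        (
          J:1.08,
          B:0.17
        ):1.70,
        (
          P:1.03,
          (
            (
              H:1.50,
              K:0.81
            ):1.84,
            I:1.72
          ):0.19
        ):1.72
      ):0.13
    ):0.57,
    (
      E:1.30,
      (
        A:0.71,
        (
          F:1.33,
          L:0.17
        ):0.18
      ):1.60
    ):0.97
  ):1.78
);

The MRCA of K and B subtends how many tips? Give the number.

6

The MRCA of K and B is the node subtending ((J,B),(P,((H,K),I))).
That clade contains 6 terminal taxa: B, H, I, J, K, P.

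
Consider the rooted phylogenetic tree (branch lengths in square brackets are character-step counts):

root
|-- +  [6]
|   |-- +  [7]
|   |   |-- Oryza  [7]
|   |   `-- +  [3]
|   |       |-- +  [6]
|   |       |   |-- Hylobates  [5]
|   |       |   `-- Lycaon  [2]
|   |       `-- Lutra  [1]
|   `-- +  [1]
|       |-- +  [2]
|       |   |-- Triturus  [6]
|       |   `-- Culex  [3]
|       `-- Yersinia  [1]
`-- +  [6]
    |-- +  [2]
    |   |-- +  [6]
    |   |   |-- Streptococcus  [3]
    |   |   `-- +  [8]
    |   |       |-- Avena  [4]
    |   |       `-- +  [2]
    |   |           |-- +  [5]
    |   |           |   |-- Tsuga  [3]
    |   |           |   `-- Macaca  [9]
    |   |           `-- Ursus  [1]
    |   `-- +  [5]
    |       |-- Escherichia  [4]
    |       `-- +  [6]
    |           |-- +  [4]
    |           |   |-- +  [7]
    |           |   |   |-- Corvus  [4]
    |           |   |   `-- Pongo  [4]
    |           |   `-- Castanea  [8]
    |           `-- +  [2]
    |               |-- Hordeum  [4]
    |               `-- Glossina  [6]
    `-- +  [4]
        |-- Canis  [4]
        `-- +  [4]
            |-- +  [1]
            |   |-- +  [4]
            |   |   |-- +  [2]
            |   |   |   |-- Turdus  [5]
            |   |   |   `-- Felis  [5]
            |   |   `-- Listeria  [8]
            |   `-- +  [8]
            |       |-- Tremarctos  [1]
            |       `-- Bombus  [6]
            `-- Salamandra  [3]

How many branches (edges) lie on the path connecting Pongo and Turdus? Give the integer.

12

The MRCA of Pongo and Turdus is the node subtending (((Streptococcus,(Avena,((Tsuga,Macaca),Ursus))),(Escherichia,(((Corvus,Pongo),Castanea),(Hordeum,Glossina)))),(Canis,((((Turdus,Felis),Listeria),(Tremarctos,Bombus)),Salamandra))).
From Pongo up to that node: 6 branches. From Turdus up to the same node: 6 branches. Total: 6 + 6 = 12.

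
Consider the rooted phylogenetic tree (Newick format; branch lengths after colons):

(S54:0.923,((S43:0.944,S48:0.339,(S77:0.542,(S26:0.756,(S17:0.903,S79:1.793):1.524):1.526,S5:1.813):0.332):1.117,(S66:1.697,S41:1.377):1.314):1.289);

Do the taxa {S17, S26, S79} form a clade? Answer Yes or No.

Yes

The most recent common ancestor of these taxa subtends (S26,(S17,S79)).
That clade has exactly 3 tips — every listed taxon and nothing else — so the group is monophyletic.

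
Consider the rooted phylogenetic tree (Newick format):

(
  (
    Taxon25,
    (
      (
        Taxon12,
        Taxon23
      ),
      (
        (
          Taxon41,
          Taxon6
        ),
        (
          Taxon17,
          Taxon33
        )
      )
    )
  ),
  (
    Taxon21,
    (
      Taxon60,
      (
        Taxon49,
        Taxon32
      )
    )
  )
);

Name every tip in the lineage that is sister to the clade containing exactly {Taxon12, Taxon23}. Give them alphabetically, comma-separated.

Taxon17, Taxon33, Taxon41, Taxon6

The clade containing exactly {Taxon12, Taxon23} attaches to the tree at the node subtending ((Taxon12,Taxon23),((Taxon41,Taxon6),(Taxon17,Taxon33))).
The other lineage descending from that same node — the sister group — is ((Taxon41,Taxon6),(Taxon17,Taxon33)); its 4 tips in alphabetical order are the answer.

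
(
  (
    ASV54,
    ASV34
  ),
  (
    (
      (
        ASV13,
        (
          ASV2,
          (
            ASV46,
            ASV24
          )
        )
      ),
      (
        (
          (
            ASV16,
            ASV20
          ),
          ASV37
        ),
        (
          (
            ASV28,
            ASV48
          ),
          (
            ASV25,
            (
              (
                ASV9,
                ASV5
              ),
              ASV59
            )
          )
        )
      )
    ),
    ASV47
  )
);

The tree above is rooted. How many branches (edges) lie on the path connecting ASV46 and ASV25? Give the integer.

8

The MRCA of ASV46 and ASV25 is the node subtending ((ASV13,(ASV2,(ASV46,ASV24))),(((ASV16,ASV20),ASV37),((ASV28,ASV48),(ASV25,((ASV9,ASV5),ASV59))))).
From ASV46 up to that node: 4 branches. From ASV25 up to the same node: 4 branches. Total: 4 + 4 = 8.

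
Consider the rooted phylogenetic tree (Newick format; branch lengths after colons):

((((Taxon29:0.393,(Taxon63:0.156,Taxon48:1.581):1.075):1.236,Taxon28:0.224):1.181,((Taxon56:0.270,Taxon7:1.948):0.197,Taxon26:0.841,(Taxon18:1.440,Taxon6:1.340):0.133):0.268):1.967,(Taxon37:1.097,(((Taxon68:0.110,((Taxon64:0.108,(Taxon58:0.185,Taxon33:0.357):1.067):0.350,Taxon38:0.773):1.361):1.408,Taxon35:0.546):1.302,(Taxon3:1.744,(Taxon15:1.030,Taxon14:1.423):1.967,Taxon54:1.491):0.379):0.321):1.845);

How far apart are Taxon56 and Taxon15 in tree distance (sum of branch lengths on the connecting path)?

8.244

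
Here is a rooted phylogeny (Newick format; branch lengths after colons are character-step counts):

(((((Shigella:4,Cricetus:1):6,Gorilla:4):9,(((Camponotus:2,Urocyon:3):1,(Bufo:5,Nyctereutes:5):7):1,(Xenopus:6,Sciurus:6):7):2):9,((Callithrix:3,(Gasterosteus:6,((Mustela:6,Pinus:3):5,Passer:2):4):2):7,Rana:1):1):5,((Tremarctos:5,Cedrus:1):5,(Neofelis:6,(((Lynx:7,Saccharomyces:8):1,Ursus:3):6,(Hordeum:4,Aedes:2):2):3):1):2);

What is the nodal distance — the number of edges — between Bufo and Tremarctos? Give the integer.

9

The MRCA of Bufo and Tremarctos is the root of the tree.
From Bufo up to that node: 6 branches. From Tremarctos up to the same node: 3 branches. Total: 6 + 3 = 9.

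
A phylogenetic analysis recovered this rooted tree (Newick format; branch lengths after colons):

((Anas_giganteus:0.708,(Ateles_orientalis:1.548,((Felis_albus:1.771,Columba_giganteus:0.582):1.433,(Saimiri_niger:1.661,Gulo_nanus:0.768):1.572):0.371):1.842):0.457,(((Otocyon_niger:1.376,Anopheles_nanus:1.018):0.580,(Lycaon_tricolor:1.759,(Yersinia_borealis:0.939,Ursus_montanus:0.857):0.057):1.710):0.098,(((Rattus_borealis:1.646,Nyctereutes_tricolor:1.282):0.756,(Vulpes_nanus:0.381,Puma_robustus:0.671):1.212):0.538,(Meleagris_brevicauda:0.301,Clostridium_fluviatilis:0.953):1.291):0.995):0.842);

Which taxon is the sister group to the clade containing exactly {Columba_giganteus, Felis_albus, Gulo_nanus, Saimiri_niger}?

Ateles_orientalis

The clade containing exactly {Columba_giganteus, Felis_albus, Gulo_nanus, Saimiri_niger} attaches to the tree at the node subtending (Ateles_orientalis,((Felis_albus,Columba_giganteus),(Saimiri_niger,Gulo_nanus))).
The other lineage descending from that same node — the sister group — is the single tip Ateles_orientalis.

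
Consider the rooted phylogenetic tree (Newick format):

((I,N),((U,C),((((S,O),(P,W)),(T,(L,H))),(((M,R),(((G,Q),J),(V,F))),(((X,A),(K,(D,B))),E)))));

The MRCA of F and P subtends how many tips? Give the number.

The MRCA of F and P is the node subtending ((((S,O),(P,W)),(T,(L,H))),(((M,R),(((G,Q),J),(V,F))),(((X,A),(K,(D,B))),E))).
That clade contains 20 terminal taxa: A, B, D, E, F, G, H, J, K, L, M, O, P, Q, R, S, T, V, W, X.

20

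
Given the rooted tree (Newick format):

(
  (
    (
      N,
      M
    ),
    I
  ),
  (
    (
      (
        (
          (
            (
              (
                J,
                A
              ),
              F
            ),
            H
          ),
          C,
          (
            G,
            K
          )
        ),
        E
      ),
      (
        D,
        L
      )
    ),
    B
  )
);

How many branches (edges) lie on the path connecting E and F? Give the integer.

5

The MRCA of E and F is the node subtending (((((J,A),F),H),C,(G,K)),E).
From E up to that node: 1 branch. From F up to the same node: 4 branches. Total: 1 + 4 = 5.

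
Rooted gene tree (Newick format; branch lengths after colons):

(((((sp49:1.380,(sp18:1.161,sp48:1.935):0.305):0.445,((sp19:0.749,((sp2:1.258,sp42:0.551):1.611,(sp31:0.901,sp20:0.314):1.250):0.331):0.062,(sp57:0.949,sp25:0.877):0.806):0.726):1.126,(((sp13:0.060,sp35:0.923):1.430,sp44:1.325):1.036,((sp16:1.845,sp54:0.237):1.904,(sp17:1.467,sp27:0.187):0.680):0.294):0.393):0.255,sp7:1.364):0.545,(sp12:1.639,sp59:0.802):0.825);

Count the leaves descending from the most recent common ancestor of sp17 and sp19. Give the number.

17

The MRCA of sp17 and sp19 is the node subtending (((sp49,(sp18,sp48)),((sp19,((sp2,sp42),(sp31,sp20))),(sp57,sp25))),(((sp13,sp35),sp44),((sp16,sp54),(sp17,sp27)))).
That clade contains 17 terminal taxa: sp13, sp16, sp17, sp18, sp19, sp2, sp20, sp25, sp27, sp31, sp35, sp42, sp44, sp48, sp49, sp54, sp57.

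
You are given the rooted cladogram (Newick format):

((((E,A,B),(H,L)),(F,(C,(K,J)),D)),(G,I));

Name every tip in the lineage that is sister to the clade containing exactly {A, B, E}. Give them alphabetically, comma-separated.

H, L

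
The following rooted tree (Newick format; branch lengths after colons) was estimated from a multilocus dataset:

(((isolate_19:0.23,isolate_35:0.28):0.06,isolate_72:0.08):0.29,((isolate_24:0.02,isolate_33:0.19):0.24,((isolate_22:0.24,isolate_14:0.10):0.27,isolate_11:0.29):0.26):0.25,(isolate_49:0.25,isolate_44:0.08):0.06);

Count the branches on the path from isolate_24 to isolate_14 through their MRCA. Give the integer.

5

The MRCA of isolate_24 and isolate_14 is the node subtending ((isolate_24,isolate_33),((isolate_22,isolate_14),isolate_11)).
From isolate_24 up to that node: 2 branches. From isolate_14 up to the same node: 3 branches. Total: 2 + 3 = 5.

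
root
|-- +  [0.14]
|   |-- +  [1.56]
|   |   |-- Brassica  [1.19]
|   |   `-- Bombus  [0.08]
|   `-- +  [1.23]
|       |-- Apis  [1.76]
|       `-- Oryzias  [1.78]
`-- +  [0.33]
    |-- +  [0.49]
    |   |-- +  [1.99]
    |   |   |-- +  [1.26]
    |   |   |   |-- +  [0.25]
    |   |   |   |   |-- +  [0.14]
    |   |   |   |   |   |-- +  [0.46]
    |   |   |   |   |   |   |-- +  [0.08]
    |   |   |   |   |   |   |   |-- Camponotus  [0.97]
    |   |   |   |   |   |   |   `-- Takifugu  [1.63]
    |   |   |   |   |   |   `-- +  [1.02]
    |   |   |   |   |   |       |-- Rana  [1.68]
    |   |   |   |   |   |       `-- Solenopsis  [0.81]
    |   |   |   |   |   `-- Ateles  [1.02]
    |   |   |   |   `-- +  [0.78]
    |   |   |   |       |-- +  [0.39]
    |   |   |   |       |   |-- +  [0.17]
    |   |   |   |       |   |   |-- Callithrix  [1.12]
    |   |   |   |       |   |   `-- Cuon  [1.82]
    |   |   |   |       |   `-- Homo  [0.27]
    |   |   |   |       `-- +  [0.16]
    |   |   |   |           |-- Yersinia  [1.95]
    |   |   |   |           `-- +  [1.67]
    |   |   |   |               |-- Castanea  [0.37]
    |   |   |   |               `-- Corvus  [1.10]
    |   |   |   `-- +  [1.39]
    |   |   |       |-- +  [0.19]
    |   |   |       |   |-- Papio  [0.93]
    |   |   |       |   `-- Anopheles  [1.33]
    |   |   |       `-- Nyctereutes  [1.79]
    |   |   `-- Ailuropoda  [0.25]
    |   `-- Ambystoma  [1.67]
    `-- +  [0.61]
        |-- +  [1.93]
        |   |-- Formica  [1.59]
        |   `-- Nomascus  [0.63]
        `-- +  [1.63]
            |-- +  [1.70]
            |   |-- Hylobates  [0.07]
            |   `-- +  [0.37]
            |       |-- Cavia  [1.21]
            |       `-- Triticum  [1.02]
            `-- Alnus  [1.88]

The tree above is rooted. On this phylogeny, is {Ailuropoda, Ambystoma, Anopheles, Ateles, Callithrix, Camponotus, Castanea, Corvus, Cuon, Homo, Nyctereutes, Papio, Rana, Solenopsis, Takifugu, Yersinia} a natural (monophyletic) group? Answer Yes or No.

Yes

The most recent common ancestor of these taxa subtends (((((((Camponotus,Takifugu),(Rana,Solenopsis)),Ateles),(((Callithrix,Cuon),Homo),(Yersinia,(Castanea,Corvus)))),((Papio,Anopheles),Nyctereutes)),Ailuropoda),Ambystoma).
That clade has exactly 16 tips — every listed taxon and nothing else — so the group is monophyletic.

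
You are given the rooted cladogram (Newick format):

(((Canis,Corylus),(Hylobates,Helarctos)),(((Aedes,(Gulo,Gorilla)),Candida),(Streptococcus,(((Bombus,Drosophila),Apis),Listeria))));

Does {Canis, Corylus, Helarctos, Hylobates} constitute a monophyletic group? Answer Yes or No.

The most recent common ancestor of these taxa subtends ((Canis,Corylus),(Hylobates,Helarctos)).
That clade has exactly 4 tips — every listed taxon and nothing else — so the group is monophyletic.

Yes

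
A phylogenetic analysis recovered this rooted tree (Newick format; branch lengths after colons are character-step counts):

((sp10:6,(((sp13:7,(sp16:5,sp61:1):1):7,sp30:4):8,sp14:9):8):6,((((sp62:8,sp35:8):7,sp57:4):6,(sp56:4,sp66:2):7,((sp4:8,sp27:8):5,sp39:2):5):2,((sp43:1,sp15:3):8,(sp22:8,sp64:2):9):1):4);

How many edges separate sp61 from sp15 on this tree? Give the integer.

The MRCA of sp61 and sp15 is the root of the tree.
From sp61 up to that node: 6 branches. From sp15 up to the same node: 4 branches. Total: 6 + 4 = 10.

10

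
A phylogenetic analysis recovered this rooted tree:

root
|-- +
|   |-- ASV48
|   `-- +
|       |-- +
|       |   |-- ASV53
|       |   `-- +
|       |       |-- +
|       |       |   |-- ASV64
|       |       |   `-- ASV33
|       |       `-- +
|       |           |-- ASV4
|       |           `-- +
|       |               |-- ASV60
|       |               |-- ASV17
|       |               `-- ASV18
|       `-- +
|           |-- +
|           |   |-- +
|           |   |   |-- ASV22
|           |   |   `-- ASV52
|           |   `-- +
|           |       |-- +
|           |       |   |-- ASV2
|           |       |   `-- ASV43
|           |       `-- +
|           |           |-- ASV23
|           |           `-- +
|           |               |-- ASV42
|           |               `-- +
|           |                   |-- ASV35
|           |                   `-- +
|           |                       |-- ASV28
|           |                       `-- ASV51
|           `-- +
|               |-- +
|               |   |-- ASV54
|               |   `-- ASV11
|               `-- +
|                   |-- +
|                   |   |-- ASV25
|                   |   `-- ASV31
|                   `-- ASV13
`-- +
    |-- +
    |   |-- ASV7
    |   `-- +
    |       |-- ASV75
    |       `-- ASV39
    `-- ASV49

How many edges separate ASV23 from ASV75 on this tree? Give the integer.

The MRCA of ASV23 and ASV75 is the root of the tree.
From ASV23 up to that node: 7 branches. From ASV75 up to the same node: 4 branches. Total: 7 + 4 = 11.

11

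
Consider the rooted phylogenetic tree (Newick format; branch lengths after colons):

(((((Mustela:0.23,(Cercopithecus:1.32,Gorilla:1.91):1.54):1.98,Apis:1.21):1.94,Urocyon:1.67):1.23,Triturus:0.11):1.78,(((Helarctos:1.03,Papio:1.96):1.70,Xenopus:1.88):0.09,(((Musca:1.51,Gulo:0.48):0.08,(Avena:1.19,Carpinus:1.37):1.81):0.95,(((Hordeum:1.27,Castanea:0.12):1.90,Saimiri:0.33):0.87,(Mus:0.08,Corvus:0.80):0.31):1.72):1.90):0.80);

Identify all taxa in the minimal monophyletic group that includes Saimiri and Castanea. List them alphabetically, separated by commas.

Tracing Saimiri: it sits inside ((Hordeum,Castanea),Saimiri).
Tracing Castanea: it sits inside (Hordeum,Castanea).
The smallest clade enclosing both is ((Hordeum,Castanea),Saimiri); the answer is its 3 terminal taxa in alphabetical order.

Castanea, Hordeum, Saimiri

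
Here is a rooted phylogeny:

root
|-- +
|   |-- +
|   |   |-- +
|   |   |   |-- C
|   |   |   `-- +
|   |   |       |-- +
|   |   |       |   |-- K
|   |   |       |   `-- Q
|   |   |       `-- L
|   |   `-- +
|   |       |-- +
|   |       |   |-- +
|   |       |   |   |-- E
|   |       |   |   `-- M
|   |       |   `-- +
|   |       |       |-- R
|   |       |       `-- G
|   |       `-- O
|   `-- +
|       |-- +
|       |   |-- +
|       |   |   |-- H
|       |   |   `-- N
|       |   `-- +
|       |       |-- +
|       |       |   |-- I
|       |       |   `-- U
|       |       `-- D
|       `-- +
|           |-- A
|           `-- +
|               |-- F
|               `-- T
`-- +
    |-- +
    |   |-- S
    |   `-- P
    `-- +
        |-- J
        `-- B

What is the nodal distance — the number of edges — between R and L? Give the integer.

7

The MRCA of R and L is the node subtending ((C,((K,Q),L)),(((E,M),(R,G)),O)).
From R up to that node: 4 branches. From L up to the same node: 3 branches. Total: 4 + 3 = 7.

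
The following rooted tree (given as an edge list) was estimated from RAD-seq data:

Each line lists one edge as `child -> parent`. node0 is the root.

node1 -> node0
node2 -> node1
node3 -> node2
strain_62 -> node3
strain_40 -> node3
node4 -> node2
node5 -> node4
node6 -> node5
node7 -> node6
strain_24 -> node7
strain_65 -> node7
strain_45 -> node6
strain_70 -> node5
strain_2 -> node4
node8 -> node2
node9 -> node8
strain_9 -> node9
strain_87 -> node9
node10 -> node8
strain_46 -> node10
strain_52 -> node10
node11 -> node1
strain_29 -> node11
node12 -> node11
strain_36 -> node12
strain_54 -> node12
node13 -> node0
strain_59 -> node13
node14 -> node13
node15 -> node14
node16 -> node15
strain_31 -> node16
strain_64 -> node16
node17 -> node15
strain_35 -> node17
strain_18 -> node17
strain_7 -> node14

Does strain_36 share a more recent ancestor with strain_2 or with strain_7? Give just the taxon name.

strain_2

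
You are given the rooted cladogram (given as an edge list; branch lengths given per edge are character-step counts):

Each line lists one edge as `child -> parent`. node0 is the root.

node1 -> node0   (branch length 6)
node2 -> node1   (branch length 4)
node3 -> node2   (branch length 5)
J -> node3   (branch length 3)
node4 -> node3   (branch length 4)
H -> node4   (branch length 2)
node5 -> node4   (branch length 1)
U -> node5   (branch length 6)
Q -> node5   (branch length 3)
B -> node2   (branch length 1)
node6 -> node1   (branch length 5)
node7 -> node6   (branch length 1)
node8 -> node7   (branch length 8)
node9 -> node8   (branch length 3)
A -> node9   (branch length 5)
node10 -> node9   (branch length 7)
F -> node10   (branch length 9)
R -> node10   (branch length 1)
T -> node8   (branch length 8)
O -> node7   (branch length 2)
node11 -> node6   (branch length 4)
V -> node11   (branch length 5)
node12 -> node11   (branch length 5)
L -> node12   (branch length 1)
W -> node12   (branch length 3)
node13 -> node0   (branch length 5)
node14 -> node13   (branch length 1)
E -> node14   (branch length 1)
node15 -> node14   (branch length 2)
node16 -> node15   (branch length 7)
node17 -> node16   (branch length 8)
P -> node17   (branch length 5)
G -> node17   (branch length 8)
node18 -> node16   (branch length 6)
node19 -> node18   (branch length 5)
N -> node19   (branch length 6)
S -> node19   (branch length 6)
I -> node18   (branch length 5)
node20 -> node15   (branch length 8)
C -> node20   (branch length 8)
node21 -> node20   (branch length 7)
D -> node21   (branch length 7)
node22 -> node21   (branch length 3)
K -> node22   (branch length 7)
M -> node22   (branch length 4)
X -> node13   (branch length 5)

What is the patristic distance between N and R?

63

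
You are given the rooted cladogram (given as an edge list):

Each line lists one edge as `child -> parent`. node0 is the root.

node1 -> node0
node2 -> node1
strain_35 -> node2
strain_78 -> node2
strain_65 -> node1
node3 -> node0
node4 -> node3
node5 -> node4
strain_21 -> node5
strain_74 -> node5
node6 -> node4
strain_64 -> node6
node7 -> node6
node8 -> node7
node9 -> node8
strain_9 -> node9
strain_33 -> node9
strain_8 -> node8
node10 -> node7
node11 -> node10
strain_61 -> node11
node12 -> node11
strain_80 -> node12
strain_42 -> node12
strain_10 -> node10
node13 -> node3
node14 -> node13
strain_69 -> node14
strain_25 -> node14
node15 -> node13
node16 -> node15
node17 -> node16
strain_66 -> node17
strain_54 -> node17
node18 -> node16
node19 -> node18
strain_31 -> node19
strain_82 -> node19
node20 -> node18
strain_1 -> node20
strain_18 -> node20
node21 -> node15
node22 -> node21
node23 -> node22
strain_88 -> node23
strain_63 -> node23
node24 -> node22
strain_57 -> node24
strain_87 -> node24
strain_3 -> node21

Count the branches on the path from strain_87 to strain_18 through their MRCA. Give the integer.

The MRCA of strain_87 and strain_18 is the node subtending (((strain_66,strain_54),((strain_31,strain_82),(strain_1,strain_18))),(((strain_88,strain_63),(strain_57,strain_87)),strain_3)).
From strain_87 up to that node: 4 branches. From strain_18 up to the same node: 4 branches. Total: 4 + 4 = 8.

8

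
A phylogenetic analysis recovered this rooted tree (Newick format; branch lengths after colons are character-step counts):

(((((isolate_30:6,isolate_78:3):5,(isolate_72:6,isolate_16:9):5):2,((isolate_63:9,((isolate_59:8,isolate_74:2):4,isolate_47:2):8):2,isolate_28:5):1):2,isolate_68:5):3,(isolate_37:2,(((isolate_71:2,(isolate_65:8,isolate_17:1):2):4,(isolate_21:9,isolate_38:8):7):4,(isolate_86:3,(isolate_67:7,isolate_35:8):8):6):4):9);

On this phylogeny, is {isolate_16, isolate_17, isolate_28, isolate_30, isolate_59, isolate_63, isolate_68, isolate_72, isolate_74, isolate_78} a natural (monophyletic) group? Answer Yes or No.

No

The MRCA of the listed taxa is the root, so the smallest clade containing them is the whole tree.
That clade also contains isolate_21, isolate_35, isolate_37, isolate_38, isolate_47, isolate_65, isolate_67, isolate_71, isolate_86, which are not in the proposed group, so the group is not monophyletic.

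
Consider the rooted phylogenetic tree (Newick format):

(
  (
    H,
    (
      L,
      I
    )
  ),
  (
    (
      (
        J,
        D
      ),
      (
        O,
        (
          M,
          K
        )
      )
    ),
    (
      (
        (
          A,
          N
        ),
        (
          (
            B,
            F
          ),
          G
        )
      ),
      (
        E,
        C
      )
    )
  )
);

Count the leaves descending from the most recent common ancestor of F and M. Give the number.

The MRCA of F and M is the node subtending (((J,D),(O,(M,K))),(((A,N),((B,F),G)),(E,C))).
That clade contains 12 terminal taxa: A, B, C, D, E, F, G, J, K, M, N, O.

12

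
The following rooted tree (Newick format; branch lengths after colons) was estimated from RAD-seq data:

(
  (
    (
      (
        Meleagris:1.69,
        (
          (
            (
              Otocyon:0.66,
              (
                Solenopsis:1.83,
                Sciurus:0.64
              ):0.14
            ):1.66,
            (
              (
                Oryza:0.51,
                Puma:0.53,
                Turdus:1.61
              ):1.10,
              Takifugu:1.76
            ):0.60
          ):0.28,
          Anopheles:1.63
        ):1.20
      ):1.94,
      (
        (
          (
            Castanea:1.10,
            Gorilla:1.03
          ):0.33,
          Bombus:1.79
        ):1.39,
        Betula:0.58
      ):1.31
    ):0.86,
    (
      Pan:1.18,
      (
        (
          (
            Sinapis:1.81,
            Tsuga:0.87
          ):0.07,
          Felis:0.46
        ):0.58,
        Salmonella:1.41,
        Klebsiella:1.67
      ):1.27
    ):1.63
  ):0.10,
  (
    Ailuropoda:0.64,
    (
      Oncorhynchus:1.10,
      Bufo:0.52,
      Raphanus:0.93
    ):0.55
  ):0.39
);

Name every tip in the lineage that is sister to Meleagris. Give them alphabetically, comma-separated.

Meleagris attaches to the tree at the node subtending (Meleagris,(((Otocyon,(Solenopsis,Sciurus)),((Oryza,Puma,Turdus),Takifugu)),Anopheles)).
The other lineage descending from that same node — the sister group — is (((Otocyon,(Solenopsis,Sciurus)),((Oryza,Puma,Turdus),Takifugu)),Anopheles); its 8 tips in alphabetical order are the answer.

Anopheles, Oryza, Otocyon, Puma, Sciurus, Solenopsis, Takifugu, Turdus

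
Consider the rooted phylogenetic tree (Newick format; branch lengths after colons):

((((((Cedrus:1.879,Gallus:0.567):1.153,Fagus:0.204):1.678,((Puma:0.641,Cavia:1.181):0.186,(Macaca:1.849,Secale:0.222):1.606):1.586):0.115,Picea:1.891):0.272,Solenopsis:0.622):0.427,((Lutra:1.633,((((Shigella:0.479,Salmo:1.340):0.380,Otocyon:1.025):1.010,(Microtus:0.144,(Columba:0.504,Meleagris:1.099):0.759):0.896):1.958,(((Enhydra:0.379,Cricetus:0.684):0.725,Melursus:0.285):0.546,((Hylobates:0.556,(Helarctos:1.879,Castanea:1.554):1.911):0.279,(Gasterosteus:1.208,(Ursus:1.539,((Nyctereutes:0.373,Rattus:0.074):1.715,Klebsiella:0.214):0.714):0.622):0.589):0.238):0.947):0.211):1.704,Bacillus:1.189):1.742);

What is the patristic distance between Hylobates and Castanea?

4.021

The path runs Hylobates → … → MRCA → … → Castanea; the MRCA is the node subtending (Hylobates,(Helarctos,Castanea)).
Branch lengths along that path: 0.556 + 1.911 + 1.554 = 4.021.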